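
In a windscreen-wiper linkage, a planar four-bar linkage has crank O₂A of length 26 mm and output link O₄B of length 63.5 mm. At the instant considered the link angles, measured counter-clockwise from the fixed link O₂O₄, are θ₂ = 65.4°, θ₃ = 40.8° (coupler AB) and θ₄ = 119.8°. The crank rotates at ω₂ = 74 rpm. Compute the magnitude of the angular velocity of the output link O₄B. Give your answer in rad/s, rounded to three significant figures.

1.35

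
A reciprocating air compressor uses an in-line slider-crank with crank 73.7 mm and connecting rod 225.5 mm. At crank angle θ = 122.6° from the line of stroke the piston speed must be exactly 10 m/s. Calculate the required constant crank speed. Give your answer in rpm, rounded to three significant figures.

1880

For an in-line slider-crank, |v_piston| = rω|sinθ|·[1 + r cosθ/√(L² − r² sin²θ)].
With r = 0.0737 m, L = 0.2255 m, θ = 122.6°: the bracketed kinematic factor |dx/dθ| = 0.050716 m.
ω = v/|dx/dθ| = 10/0.050716 = 197.18 rad/s.
N = 60ω/(2π) = 1882.9 rpm.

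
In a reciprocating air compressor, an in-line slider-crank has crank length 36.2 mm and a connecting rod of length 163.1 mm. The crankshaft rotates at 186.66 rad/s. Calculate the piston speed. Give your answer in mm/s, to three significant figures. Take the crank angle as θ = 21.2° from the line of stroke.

2950

ω = 186.7 rad/s
For an in-line slider-crank, x = r cosθ + √(L² − r² sin²θ), so v = −rω sinθ·[1 + r cosθ/√(L² − r² sin²θ)].
With r = 0.0362 m, L = 0.1631 m, θ = 21.2°: √(L² − r² sin²θ) = 0.16257 m.
v = −0.0362·186.7·0.36162·[1 + 0.0362·0.93232/0.16257] = -2.9508 m/s.
|v| = 2.9508 m/s = 2950.8 mm/s.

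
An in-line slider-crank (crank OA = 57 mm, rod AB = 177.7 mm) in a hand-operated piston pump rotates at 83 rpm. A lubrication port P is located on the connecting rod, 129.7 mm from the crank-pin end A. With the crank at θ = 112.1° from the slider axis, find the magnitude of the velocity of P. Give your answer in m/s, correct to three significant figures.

ω = 8.692 rad/s.  Crank-pin speed |V_A| = rω = 0.49543 m/s, perpendicular to OA.
Rod angle: sinφ = −(r/L) sinθ ⇒ φ = -17.289°; ω_rod = −rω cosθ/√(L²−r²sin²θ) = +1.0986 rad/s.
V_P = V_A + ω_rod × AP, with AP = 0.1297 m along the rod.
Components: V_Px = −rω sinθ − a·ω_rod·sinφ = -0.41668 m/s;  V_Py = rω cosθ + a·ω_rod·cosφ = -0.050348 m/s.
|V_P| = √(V_Px² + V_Py²) = 0.41971 m/s.

0.420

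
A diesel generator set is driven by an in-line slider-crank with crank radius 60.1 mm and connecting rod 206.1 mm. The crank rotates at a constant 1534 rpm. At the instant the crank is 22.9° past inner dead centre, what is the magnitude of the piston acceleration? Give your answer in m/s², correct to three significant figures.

ω = 2π·1534/60 = 160.6 rad/s
x(θ) = r cosθ + √(L² − r² sin²θ); with ω constant, a = ω²·d²x/dθ².
d²x/dθ² = −r cosθ − r²(cos2θ)/√u − r⁴ sin²2θ/(4u^{3/2}),  u = L² − r² sin²θ = 0.0419303 m².
Substituting r = 0.0601 m, L = 0.2061 m, θ = 22.9°: d²x/dθ² = -0.067856 m.
a = ω²·d²x/dθ² = (160.6)²·(-0.067856) = -1751 m/s²;  |a| = 1751 m/s².

1750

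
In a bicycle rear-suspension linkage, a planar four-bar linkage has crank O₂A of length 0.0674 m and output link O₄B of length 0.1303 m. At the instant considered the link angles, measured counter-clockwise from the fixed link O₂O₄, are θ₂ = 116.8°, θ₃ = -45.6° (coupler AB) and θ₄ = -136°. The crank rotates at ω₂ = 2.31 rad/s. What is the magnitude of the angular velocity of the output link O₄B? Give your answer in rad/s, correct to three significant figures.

0.361

ω₂ = 2.31 rad/s
Differentiating the loop-closure r₂e^{iθ₂}+r₃e^{iθ₃}=r₁+r₄e^{iθ₄} gives r₂ω₂e^{iθ₂}+r₃ω₃e^{iθ₃}=r₄ω₄e^{iθ₄}.
Eliminating the other unknown: ω₄ = r₂ω₂ sin(θ₂−θ₃) / [r₄ sin(θ₄−θ₃)].
Numerator sine = +0.30237; denominator sine = -0.99998.
Result = 0.0674·2.31·(+0.30237) / (0.1303·(-0.99998)) = -0.36131 rad/s; magnitude 0.36131 rad/s.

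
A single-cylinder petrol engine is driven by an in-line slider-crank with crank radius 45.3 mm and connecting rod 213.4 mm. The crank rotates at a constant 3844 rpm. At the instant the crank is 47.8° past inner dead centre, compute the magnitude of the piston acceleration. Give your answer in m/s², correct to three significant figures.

ω = 2π·3844/60 = 402.5 rad/s
x(θ) = r cosθ + √(L² − r² sin²θ); with ω constant, a = ω²·d²x/dθ².
d²x/dθ² = −r cosθ − r²(cos2θ)/√u − r⁴ sin²2θ/(4u^{3/2}),  u = L² − r² sin²θ = 0.0444134 m².
Substituting r = 0.0453 m, L = 0.2134 m, θ = 47.8°: d²x/dθ² = -0.02959 m.
a = ω²·d²x/dθ² = (402.5)²·(-0.02959) = -4794.8 m/s²;  |a| = 4794.8 m/s².

4790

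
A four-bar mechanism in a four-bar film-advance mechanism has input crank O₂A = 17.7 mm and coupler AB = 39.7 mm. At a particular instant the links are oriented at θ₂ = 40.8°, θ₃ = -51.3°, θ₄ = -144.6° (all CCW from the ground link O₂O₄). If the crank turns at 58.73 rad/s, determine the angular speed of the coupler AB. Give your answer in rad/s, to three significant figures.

ω₂ = 58.73 rad/s
Differentiating the loop-closure r₂e^{iθ₂}+r₃e^{iθ₃}=r₁+r₄e^{iθ₄} gives r₂ω₂e^{iθ₂}+r₃ω₃e^{iθ₃}=r₄ω₄e^{iθ₄}.
Eliminating the other unknown: ω₃ = r₂ω₂ sin(θ₄−θ₂) / [r₃ sin(θ₃−θ₄)].
Numerator sine = +0.09411; denominator sine = +0.99834.
Result = 0.0177·58.73·(+0.09411) / (0.0397·(+0.99834)) = +2.4683 rad/s; magnitude 2.4683 rad/s.

2.47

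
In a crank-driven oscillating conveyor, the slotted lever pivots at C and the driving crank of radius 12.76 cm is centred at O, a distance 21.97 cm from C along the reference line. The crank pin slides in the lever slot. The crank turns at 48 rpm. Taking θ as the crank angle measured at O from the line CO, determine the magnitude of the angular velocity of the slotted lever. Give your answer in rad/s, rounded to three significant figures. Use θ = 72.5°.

ω = 5.027 rad/s (from 48 rpm).
Crank pin A relative to C: A = (d + r cosθ, r sinθ); lever angle φ = atan2(r sinθ, d + r cosθ).
Differentiating tanφ: φ̇ = rω(d cosθ + r)/(d² + r² + 2dr cosθ).
d² + r² + 2dr cosθ = |CA|² = 0.0814097 m²;  d cosθ + r = +0.19367 m.
|ω_lever| = |0.1276·5.027·+0.19367| / 0.0814097 = 1.5258 rad/s.

1.53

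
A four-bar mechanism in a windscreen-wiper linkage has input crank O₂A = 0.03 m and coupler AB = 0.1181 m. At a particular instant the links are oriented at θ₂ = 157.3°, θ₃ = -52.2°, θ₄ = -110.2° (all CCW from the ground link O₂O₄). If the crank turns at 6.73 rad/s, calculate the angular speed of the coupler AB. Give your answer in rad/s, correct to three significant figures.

2.01

ω₂ = 6.73 rad/s
Differentiating the loop-closure r₂e^{iθ₂}+r₃e^{iθ₃}=r₁+r₄e^{iθ₄} gives r₂ω₂e^{iθ₂}+r₃ω₃e^{iθ₃}=r₄ω₄e^{iθ₄}.
Eliminating the other unknown: ω₃ = r₂ω₂ sin(θ₄−θ₂) / [r₃ sin(θ₃−θ₄)].
Numerator sine = +0.99905; denominator sine = +0.84805.
Result = 0.03·6.73·(+0.99905) / (0.1181·(+0.84805)) = +2.014 rad/s; magnitude 2.014 rad/s.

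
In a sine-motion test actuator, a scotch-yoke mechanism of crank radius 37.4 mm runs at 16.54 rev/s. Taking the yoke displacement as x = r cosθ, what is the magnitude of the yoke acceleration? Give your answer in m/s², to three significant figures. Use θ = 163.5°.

ω = 103.9 rad/s (from 16.54 rev/s).
x = r cosθ ⇒ ẍ = −rω² cosθ (ω constant).
|a| = rω²|cosθ| = 0.0374·(103.9)²·|cos 163.5°| = 387.29 m/s².

387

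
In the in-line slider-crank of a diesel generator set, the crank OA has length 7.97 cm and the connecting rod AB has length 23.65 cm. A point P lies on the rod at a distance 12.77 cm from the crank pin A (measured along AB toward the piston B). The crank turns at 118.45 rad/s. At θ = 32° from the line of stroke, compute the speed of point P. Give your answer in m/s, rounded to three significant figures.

6.86

ω = 118.5 rad/s.  Crank-pin speed |V_A| = rω = 9.4405 m/s, perpendicular to OA.
Rod angle: sinφ = −(r/L) sinθ ⇒ φ = -10.287°; ω_rod = −rω cosθ/√(L²−r²sin²θ) = -34.405 rad/s.
V_P = V_A + ω_rod × AP, with AP = 0.1277 m along the rod.
Components: V_Px = −rω sinθ − a·ω_rod·sinφ = -5.7873 m/s;  V_Py = rω cosθ + a·ω_rod·cosφ = +3.6831 m/s.
|V_P| = √(V_Px² + V_Py²) = 6.8599 m/s.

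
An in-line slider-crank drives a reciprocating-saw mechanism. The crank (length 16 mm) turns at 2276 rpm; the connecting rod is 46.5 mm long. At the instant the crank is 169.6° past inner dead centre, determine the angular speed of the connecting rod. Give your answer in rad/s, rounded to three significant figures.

80.8

ω = 238.3 rad/s (converted from 2276 rpm).
The rod makes angle φ with the slider axis where L sinφ = r sinθ; differentiating, L cosφ·φ̇ = r ω cosθ.
L cosφ = √(L² − r² sin²θ) = 0.04641 m.
|ω_rod| = r ω |cosθ| / √(L² − r² sin²θ) = 0.016·238.3·0.98357/0.04641 = 80.819 rad/s.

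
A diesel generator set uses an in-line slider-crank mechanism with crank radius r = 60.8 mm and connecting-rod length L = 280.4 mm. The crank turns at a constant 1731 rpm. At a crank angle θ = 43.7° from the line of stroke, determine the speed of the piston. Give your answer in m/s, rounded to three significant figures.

8.82

ω = 2π·1731/60 = 181.3 rad/s
For an in-line slider-crank, x = r cosθ + √(L² − r² sin²θ), so v = −rω sinθ·[1 + r cosθ/√(L² − r² sin²θ)].
With r = 0.0608 m, L = 0.2804 m, θ = 43.7°: √(L² − r² sin²θ) = 0.27724 m.
v = −0.0608·181.3·0.69088·[1 + 0.0608·0.72297/0.27724] = -8.8216 m/s.
|v| = 8.8216 m/s.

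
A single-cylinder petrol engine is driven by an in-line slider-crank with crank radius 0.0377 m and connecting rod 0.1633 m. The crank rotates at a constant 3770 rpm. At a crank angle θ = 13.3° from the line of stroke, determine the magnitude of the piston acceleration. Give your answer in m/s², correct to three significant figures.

6940

ω = 2π·3770/60 = 394.8 rad/s
x(θ) = r cosθ + √(L² − r² sin²θ); with ω constant, a = ω²·d²x/dθ².
d²x/dθ² = −r cosθ − r²(cos2θ)/√u − r⁴ sin²2θ/(4u^{3/2}),  u = L² − r² sin²θ = 0.0265917 m².
Substituting r = 0.0377 m, L = 0.1633 m, θ = 13.3°: d²x/dθ² = -0.044506 m.
a = ω²·d²x/dθ² = (394.8)²·(-0.044506) = -6936.7 m/s²;  |a| = 6936.7 m/s².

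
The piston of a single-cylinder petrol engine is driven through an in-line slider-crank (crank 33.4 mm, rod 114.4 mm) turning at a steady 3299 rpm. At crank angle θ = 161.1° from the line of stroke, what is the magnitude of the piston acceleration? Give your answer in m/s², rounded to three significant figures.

ω = 2π·3299/60 = 345.5 rad/s
x(θ) = r cosθ + √(L² − r² sin²θ); with ω constant, a = ω²·d²x/dθ².
d²x/dθ² = −r cosθ − r²(cos2θ)/√u − r⁴ sin²2θ/(4u^{3/2}),  u = L² − r² sin²θ = 0.0129703 m².
Substituting r = 0.0334 m, L = 0.1144 m, θ = 161.1°: d²x/dθ² = +0.02378 m.
a = ω²·d²x/dθ² = (345.5)²·(+0.02378) = +2838.2 m/s²;  |a| = 2838.2 m/s².

2840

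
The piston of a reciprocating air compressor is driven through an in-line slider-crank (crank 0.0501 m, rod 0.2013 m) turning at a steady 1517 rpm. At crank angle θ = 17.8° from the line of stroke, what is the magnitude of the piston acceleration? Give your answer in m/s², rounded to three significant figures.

1460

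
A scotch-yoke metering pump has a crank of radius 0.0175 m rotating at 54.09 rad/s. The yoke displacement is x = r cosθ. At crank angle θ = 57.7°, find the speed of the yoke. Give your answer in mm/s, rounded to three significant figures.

800

ω = 54.09 rad/s
x = r cosθ ⇒ ẋ = −rω sinθ.
|v| = rω|sinθ| = 0.0175·54.09·|sin 57.7°| = 0.8001 m/s = 800.1 mm/s.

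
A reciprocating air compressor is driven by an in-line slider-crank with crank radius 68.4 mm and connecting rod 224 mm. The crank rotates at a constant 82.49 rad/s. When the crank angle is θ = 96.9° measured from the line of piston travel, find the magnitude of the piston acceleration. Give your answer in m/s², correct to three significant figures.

201

ω = 82.49 rad/s
x(θ) = r cosθ + √(L² − r² sin²θ); with ω constant, a = ω²·d²x/dθ².
d²x/dθ² = −r cosθ − r²(cos2θ)/√u − r⁴ sin²2θ/(4u^{3/2}),  u = L² − r² sin²θ = 0.045565 m².
Substituting r = 0.0684 m, L = 0.224 m, θ = 96.9°: d²x/dθ² = +0.02947 m.
a = ω²·d²x/dθ² = (82.49)²·(+0.02947) = +200.53 m/s²;  |a| = 200.53 m/s².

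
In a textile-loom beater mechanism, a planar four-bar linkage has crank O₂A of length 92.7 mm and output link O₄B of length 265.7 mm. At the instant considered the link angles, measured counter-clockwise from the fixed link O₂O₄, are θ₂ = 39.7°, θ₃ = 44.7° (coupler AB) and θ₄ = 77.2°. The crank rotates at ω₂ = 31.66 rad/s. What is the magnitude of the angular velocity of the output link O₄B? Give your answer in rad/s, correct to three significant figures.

ω₂ = 31.66 rad/s
Differentiating the loop-closure r₂e^{iθ₂}+r₃e^{iθ₃}=r₁+r₄e^{iθ₄} gives r₂ω₂e^{iθ₂}+r₃ω₃e^{iθ₃}=r₄ω₄e^{iθ₄}.
Eliminating the other unknown: ω₄ = r₂ω₂ sin(θ₂−θ₃) / [r₄ sin(θ₄−θ₃)].
Numerator sine = -0.08716; denominator sine = +0.53730.
Result = 0.0927·31.66·(-0.08716) / (0.2657·(+0.53730)) = -1.7918 rad/s; magnitude 1.7918 rad/s.

1.79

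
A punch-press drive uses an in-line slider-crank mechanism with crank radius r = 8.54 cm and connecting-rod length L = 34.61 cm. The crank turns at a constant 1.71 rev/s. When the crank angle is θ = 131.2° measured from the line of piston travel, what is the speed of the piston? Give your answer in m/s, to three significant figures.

ω = 2π·1.71 = 10.74 rad/s
For an in-line slider-crank, x = r cosθ + √(L² − r² sin²θ), so v = −rω sinθ·[1 + r cosθ/√(L² − r² sin²θ)].
With r = 0.0854 m, L = 0.3461 m, θ = 131.2°: √(L² − r² sin²θ) = 0.34008 m.
v = −0.0854·10.74·0.75241·[1 + 0.0854·-0.65869/0.34008] = -0.57619 m/s.
|v| = 0.57619 m/s.

0.576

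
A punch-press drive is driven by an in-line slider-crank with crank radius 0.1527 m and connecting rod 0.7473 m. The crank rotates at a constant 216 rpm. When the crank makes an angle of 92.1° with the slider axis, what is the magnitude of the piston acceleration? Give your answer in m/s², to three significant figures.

19.1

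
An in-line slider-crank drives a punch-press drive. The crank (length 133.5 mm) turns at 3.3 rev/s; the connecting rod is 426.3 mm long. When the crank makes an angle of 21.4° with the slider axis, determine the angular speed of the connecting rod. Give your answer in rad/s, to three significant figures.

6.09

ω = 20.73 rad/s (converted from 3.3 rev/s).
The rod makes angle φ with the slider axis where L sinφ = r sinθ; differentiating, L cosφ·φ̇ = r ω cosθ.
L cosφ = √(L² − r² sin²θ) = 0.42351 m.
|ω_rod| = r ω |cosθ| / √(L² − r² sin²θ) = 0.1335·20.73·0.93106/0.42351 = 6.0854 rad/s.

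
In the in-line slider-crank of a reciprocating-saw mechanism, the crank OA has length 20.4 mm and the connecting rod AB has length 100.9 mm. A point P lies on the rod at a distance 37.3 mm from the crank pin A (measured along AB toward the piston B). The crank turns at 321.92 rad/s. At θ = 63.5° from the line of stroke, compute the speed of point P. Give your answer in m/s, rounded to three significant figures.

ω = 321.9 rad/s.  Crank-pin speed |V_A| = rω = 6.5672 m/s, perpendicular to OA.
Rod angle: sinφ = −(r/L) sinθ ⇒ φ = -10.424°; ω_rod = −rω cosθ/√(L²−r²sin²θ) = -29.529 rad/s.
V_P = V_A + ω_rod × AP, with AP = 0.0373 m along the rod.
Components: V_Px = −rω sinθ − a·ω_rod·sinφ = -6.0765 m/s;  V_Py = rω cosθ + a·ω_rod·cosφ = +1.847 m/s.
|V_P| = √(V_Px² + V_Py²) = 6.351 m/s.

6.35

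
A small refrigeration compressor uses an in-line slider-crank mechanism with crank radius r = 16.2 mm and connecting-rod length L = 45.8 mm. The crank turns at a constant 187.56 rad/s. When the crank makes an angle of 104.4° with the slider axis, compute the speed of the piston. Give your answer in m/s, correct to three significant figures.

ω = 187.6 rad/s
For an in-line slider-crank, x = r cosθ + √(L² − r² sin²θ), so v = −rω sinθ·[1 + r cosθ/√(L² − r² sin²θ)].
With r = 0.0162 m, L = 0.0458 m, θ = 104.4°: √(L² − r² sin²θ) = 0.043028 m.
v = −0.0162·187.6·0.96858·[1 + 0.0162·-0.24869/0.043028] = -2.6675 m/s.
|v| = 2.6675 m/s.

2.67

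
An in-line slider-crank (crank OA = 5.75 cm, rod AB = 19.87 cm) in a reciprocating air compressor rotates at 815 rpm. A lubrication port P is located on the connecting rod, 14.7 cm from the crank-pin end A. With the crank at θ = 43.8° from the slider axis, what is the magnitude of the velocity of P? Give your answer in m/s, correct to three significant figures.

4.04

ω = 85.35 rad/s.  Crank-pin speed |V_A| = rω = 4.9074 m/s, perpendicular to OA.
Rod angle: sinφ = −(r/L) sinθ ⇒ φ = -11.554°; ω_rod = −rω cosθ/√(L²−r²sin²θ) = -18.194 rad/s.
V_P = V_A + ω_rod × AP, with AP = 0.147 m along the rod.
Components: V_Px = −rω sinθ − a·ω_rod·sinφ = -3.9323 m/s;  V_Py = rω cosθ + a·ω_rod·cosφ = +0.92159 m/s.
|V_P| = √(V_Px² + V_Py²) = 4.0389 m/s.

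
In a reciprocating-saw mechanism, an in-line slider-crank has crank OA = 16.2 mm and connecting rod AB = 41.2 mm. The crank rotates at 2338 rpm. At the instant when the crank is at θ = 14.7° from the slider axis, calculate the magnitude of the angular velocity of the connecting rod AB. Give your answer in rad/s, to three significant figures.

ω = 244.8 rad/s (converted from 2338 rpm).
The rod makes angle φ with the slider axis where L sinφ = r sinθ; differentiating, L cosφ·φ̇ = r ω cosθ.
L cosφ = √(L² − r² sin²θ) = 0.040994 m.
|ω_rod| = r ω |cosθ| / √(L² − r² sin²θ) = 0.0162·244.8·0.96727/0.040994 = 93.586 rad/s.

93.6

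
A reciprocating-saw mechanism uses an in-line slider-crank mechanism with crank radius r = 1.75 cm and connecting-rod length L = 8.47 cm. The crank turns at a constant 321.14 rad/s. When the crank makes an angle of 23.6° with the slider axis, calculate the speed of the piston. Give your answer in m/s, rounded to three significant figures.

ω = 321.1 rad/s
For an in-line slider-crank, x = r cosθ + √(L² − r² sin²θ), so v = −rω sinθ·[1 + r cosθ/√(L² − r² sin²θ)].
With r = 0.0175 m, L = 0.0847 m, θ = 23.6°: √(L² − r² sin²θ) = 0.08441 m.
v = −0.0175·321.1·0.40035·[1 + 0.0175·0.91636/0.08441] = -2.6774 m/s.
|v| = 2.6774 m/s.

2.68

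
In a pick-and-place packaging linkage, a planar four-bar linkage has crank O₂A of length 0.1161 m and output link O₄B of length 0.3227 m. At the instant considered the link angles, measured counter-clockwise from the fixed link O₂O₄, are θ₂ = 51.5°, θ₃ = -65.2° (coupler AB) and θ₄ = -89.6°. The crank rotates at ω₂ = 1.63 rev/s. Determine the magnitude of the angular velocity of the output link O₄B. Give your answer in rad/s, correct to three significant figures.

7.97

ω₂ = 10.24 rad/s (from 1.63 rev/s).
Differentiating the loop-closure r₂e^{iθ₂}+r₃e^{iθ₃}=r₁+r₄e^{iθ₄} gives r₂ω₂e^{iθ₂}+r₃ω₃e^{iθ₃}=r₄ω₄e^{iθ₄}.
Eliminating the other unknown: ω₄ = r₂ω₂ sin(θ₂−θ₃) / [r₄ sin(θ₄−θ₃)].
Numerator sine = +0.89337; denominator sine = -0.41310.
Result = 0.1161·10.24·(+0.89337) / (0.3227·(-0.41310)) = -7.9684 rad/s; magnitude 7.9684 rad/s.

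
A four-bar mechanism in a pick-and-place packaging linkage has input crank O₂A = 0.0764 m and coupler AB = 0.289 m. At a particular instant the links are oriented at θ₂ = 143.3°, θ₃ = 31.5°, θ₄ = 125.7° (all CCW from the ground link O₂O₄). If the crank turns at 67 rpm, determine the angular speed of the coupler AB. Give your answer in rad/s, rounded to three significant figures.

ω₂ = 7.016 rad/s (from 67 rpm).
Differentiating the loop-closure r₂e^{iθ₂}+r₃e^{iθ₃}=r₁+r₄e^{iθ₄} gives r₂ω₂e^{iθ₂}+r₃ω₃e^{iθ₃}=r₄ω₄e^{iθ₄}.
Eliminating the other unknown: ω₃ = r₂ω₂ sin(θ₄−θ₂) / [r₃ sin(θ₃−θ₄)].
Numerator sine = -0.30237; denominator sine = -0.99731.
Result = 0.0764·7.016·(-0.30237) / (0.289·(-0.99731)) = +0.56235 rad/s; magnitude 0.56235 rad/s.

0.562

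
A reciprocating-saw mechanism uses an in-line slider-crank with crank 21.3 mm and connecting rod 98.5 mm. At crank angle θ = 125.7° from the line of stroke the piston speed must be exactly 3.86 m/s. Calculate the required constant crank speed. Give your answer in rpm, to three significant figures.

For an in-line slider-crank, |v_piston| = rω|sinθ|·[1 + r cosθ/√(L² − r² sin²θ)].
With r = 0.0213 m, L = 0.0985 m, θ = 125.7°: the bracketed kinematic factor |dx/dθ| = 0.01508 m.
ω = v/|dx/dθ| = 3.86/0.01508 = 255.96 rad/s.
N = 60ω/(2π) = 2444.3 rpm.

2440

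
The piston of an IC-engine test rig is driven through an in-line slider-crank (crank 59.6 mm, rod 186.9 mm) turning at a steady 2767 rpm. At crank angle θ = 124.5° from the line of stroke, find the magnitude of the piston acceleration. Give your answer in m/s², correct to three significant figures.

3390

ω = 2π·2767/60 = 289.8 rad/s
x(θ) = r cosθ + √(L² − r² sin²θ); with ω constant, a = ω²·d²x/dθ².
d²x/dθ² = −r cosθ − r²(cos2θ)/√u − r⁴ sin²2θ/(4u^{3/2}),  u = L² − r² sin²θ = 0.032519 m².
Substituting r = 0.0596 m, L = 0.1869 m, θ = 124.5°: d²x/dθ² = +0.040348 m.
a = ω²·d²x/dθ² = (289.8)²·(+0.040348) = +3387.7 m/s²;  |a| = 3387.7 m/s².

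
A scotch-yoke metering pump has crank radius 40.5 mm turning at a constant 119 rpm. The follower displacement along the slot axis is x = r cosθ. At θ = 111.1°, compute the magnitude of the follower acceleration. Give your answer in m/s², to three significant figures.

ω = 12.46 rad/s (from 119 rpm).
x = r cosθ ⇒ ẍ = −rω² cosθ (ω constant).
|a| = rω²|cosθ| = 0.0405·(12.46)²·|cos 111.1°| = 2.2641 m/s².

2.26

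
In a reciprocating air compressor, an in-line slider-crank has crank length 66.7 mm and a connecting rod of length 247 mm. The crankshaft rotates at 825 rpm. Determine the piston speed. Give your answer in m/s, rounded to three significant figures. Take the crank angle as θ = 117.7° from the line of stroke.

ω = 2π·825/60 = 86.39 rad/s
For an in-line slider-crank, x = r cosθ + √(L² − r² sin²θ), so v = −rω sinθ·[1 + r cosθ/√(L² − r² sin²θ)].
With r = 0.0667 m, L = 0.247 m, θ = 117.7°: √(L² − r² sin²θ) = 0.23984 m.
v = −0.0667·86.39·0.88539·[1 + 0.0667·-0.46484/0.23984] = -4.4425 m/s.
|v| = 4.4425 m/s.

4.44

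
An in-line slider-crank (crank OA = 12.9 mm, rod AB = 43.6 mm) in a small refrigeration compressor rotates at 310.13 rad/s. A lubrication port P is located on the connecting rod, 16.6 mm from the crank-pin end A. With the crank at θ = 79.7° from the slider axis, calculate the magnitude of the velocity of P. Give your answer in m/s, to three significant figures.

ω = 310.1 rad/s.  Crank-pin speed |V_A| = rω = 4.0007 m/s, perpendicular to OA.
Rod angle: sinφ = −(r/L) sinθ ⇒ φ = -16.924°; ω_rod = −rω cosθ/√(L²−r²sin²θ) = -17.149 rad/s.
V_P = V_A + ω_rod × AP, with AP = 0.0166 m along the rod.
Components: V_Px = −rω sinθ − a·ω_rod·sinφ = -4.0191 m/s;  V_Py = rω cosθ + a·ω_rod·cosφ = +0.44298 m/s.
|V_P| = √(V_Px² + V_Py²) = 4.0434 m/s.

4.04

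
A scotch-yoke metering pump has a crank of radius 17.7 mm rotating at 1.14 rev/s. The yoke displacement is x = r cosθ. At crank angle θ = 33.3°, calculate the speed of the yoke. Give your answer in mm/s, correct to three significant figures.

ω = 7.163 rad/s (from 1.14 rev/s).
x = r cosθ ⇒ ẋ = −rω sinθ.
|v| = rω|sinθ| = 0.0177·7.163·|sin 33.3°| = 0.069606 m/s = 69.606 mm/s.

69.6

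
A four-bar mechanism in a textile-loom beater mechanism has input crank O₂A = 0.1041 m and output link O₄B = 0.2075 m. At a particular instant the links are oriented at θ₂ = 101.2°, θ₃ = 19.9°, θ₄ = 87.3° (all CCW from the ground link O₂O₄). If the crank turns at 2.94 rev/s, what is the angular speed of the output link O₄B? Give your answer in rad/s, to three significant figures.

9.92

ω₂ = 18.47 rad/s (from 2.94 rev/s).
Differentiating the loop-closure r₂e^{iθ₂}+r₃e^{iθ₃}=r₁+r₄e^{iθ₄} gives r₂ω₂e^{iθ₂}+r₃ω₃e^{iθ₃}=r₄ω₄e^{iθ₄}.
Eliminating the other unknown: ω₄ = r₂ω₂ sin(θ₂−θ₃) / [r₄ sin(θ₄−θ₃)].
Numerator sine = +0.98849; denominator sine = +0.92321.
Result = 0.1041·18.47·(+0.98849) / (0.2075·(+0.92321)) = +9.9228 rad/s; magnitude 9.9228 rad/s.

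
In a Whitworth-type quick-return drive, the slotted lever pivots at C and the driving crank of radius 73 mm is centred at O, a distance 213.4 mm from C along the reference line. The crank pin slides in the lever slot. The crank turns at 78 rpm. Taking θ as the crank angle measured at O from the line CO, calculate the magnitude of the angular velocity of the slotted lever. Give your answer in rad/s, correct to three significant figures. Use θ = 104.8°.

0.257

ω = 8.168 rad/s (from 78 rpm).
Crank pin A relative to C: A = (d + r cosθ, r sinθ); lever angle φ = atan2(r sinθ, d + r cosθ).
Differentiating tanφ: φ̇ = rω(d cosθ + r)/(d² + r² + 2dr cosθ).
d² + r² + 2dr cosθ = |CA|² = 0.0429098 m²;  d cosθ + r = +0.018488 m.
|ω_lever| = |0.073·8.168·+0.018488| / 0.0429098 = 0.25691 rad/s.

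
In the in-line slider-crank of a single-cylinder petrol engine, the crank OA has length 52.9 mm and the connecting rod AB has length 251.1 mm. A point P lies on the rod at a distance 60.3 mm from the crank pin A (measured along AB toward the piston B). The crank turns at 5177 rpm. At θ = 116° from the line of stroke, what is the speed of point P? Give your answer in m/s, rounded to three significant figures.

26.9

ω = 542.1 rad/s.  Crank-pin speed |V_A| = rω = 28.679 m/s, perpendicular to OA.
Rod angle: sinφ = −(r/L) sinθ ⇒ φ = -10.915°; ω_rod = −rω cosθ/√(L²−r²sin²θ) = +50.99 rad/s.
V_P = V_A + ω_rod × AP, with AP = 0.0603 m along the rod.
Components: V_Px = −rω sinθ − a·ω_rod·sinφ = -25.194 m/s;  V_Py = rω cosθ + a·ω_rod·cosφ = -9.5529 m/s.
|V_P| = √(V_Px² + V_Py²) = 26.945 m/s.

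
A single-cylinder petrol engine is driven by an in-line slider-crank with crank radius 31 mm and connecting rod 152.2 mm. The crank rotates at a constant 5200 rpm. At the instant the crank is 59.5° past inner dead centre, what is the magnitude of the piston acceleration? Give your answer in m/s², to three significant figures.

ω = 2π·5200/60 = 544.5 rad/s
x(θ) = r cosθ + √(L² − r² sin²θ); with ω constant, a = ω²·d²x/dθ².
d²x/dθ² = −r cosθ − r²(cos2θ)/√u − r⁴ sin²2θ/(4u^{3/2}),  u = L² − r² sin²θ = 0.0224514 m².
Substituting r = 0.031 m, L = 0.1522 m, θ = 59.5°: d²x/dθ² = -0.012677 m.
a = ω²·d²x/dθ² = (544.5)²·(-0.012677) = -3759 m/s²;  |a| = 3759 m/s².

3760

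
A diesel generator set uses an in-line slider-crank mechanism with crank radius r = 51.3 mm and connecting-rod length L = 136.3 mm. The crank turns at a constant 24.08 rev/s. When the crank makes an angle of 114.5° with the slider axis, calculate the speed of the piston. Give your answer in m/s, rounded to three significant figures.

5.89

ω = 2π·24.1 = 151.3 rad/s
For an in-line slider-crank, x = r cosθ + √(L² − r² sin²θ), so v = −rω sinθ·[1 + r cosθ/√(L² − r² sin²θ)].
With r = 0.0513 m, L = 0.1363 m, θ = 114.5°: √(L² − r² sin²θ) = 0.12806 m.
v = −0.0513·151.3·0.90996·[1 + 0.0513·-0.41469/0.12806] = -5.8895 m/s.
|v| = 5.8895 m/s.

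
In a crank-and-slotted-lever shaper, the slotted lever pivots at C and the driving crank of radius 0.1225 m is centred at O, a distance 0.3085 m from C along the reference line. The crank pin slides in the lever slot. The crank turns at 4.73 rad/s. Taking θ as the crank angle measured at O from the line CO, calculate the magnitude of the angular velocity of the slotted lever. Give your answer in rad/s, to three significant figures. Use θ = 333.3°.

1.30

ω = 4.73 rad/s
Crank pin A relative to C: A = (d + r cosθ, r sinθ); lever angle φ = atan2(r sinθ, d + r cosθ).
Differentiating tanφ: φ̇ = rω(d cosθ + r)/(d² + r² + 2dr cosθ).
d² + r² + 2dr cosθ = |CA|² = 0.177702 m²;  d cosθ + r = +0.39811 m.
|ω_lever| = |0.1225·4.73·+0.39811| / 0.177702 = 1.2981 rad/s.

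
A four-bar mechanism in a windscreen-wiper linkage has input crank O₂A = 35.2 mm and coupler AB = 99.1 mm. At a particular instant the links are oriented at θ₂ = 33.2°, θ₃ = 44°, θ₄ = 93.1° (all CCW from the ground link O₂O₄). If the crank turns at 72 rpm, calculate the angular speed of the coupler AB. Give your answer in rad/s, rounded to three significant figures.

ω₂ = 7.54 rad/s (from 72 rpm).
Differentiating the loop-closure r₂e^{iθ₂}+r₃e^{iθ₃}=r₁+r₄e^{iθ₄} gives r₂ω₂e^{iθ₂}+r₃ω₃e^{iθ₃}=r₄ω₄e^{iθ₄}.
Eliminating the other unknown: ω₃ = r₂ω₂ sin(θ₄−θ₂) / [r₃ sin(θ₃−θ₄)].
Numerator sine = +0.86515; denominator sine = -0.75585.
Result = 0.0352·7.54·(+0.86515) / (0.0991·(-0.75585)) = -3.0654 rad/s; magnitude 3.0654 rad/s.

3.07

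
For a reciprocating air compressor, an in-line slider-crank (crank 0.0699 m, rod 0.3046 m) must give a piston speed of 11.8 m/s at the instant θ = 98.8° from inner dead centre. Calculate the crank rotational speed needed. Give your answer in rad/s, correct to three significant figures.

177

For an in-line slider-crank, |v_piston| = rω|sinθ|·[1 + r cosθ/√(L² − r² sin²θ)].
With r = 0.0699 m, L = 0.3046 m, θ = 98.8°: the bracketed kinematic factor |dx/dθ| = 0.066587 m.
ω = v/|dx/dθ| = 11.8/0.066587 = 177.21 rad/s.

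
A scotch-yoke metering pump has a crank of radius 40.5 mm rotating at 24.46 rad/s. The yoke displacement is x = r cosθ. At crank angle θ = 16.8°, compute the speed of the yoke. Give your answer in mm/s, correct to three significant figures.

286

ω = 24.46 rad/s
x = r cosθ ⇒ ẋ = −rω sinθ.
|v| = rω|sinθ| = 0.0405·24.46·|sin 16.8°| = 0.28632 m/s = 286.32 mm/s.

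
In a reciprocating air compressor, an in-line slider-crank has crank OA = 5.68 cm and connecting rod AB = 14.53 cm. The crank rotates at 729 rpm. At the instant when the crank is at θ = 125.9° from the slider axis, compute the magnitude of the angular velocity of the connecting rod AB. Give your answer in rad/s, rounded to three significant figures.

ω = 76.34 rad/s (converted from 729 rpm).
The rod makes angle φ with the slider axis where L sinφ = r sinθ; differentiating, L cosφ·φ̇ = r ω cosθ.
L cosφ = √(L² − r² sin²θ) = 0.13782 m.
|ω_rod| = r ω |cosθ| / √(L² − r² sin²θ) = 0.0568·76.34·0.58637/0.13782 = 18.448 rad/s.

18.4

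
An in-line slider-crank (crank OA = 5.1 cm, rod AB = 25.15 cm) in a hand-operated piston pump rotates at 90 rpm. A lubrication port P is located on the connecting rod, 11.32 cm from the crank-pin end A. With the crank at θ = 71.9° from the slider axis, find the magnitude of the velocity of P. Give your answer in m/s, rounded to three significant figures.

0.477

ω = 9.425 rad/s.  Crank-pin speed |V_A| = rω = 0.48066 m/s, perpendicular to OA.
Rod angle: sinφ = −(r/L) sinθ ⇒ φ = -11.113°; ω_rod = −rω cosθ/√(L²−r²sin²θ) = -0.60511 rad/s.
V_P = V_A + ω_rod × AP, with AP = 0.1132 m along the rod.
Components: V_Px = −rω sinθ − a·ω_rod·sinφ = -0.47008 m/s;  V_Py = rω cosθ + a·ω_rod·cosφ = +0.082117 m/s.
|V_P| = √(V_Px² + V_Py²) = 0.4772 m/s.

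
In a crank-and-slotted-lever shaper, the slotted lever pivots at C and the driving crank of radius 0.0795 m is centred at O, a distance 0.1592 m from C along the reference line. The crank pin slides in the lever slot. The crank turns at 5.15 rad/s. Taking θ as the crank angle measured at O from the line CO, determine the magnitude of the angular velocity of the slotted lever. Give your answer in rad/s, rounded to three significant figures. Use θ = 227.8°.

0.766

ω = 5.15 rad/s
Crank pin A relative to C: A = (d + r cosθ, r sinθ); lever angle φ = atan2(r sinθ, d + r cosθ).
Differentiating tanφ: φ̇ = rω(d cosθ + r)/(d² + r² + 2dr cosθ).
d² + r² + 2dr cosθ = |CA|² = 0.0146618 m²;  d cosθ + r = -0.027438 m.
|ω_lever| = |0.0795·5.15·-0.027438| / 0.0146618 = 0.7662 rad/s.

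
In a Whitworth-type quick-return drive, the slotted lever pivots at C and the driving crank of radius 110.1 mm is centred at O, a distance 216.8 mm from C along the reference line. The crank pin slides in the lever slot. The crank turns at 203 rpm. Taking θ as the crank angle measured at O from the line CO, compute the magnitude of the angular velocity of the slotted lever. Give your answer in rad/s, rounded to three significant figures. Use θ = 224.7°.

4.09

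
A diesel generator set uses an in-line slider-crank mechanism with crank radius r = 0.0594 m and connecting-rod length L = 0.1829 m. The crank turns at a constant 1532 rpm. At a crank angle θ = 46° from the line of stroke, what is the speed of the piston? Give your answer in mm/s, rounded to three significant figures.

8450

ω = 2π·1532/60 = 160.4 rad/s
For an in-line slider-crank, x = r cosθ + √(L² − r² sin²θ), so v = −rω sinθ·[1 + r cosθ/√(L² − r² sin²θ)].
With r = 0.0594 m, L = 0.1829 m, θ = 46°: √(L² − r² sin²θ) = 0.17784 m.
v = −0.0594·160.4·0.71934·[1 + 0.0594·0.69466/0.17784] = -8.4455 m/s.
|v| = 8.4455 m/s = 8445.5 mm/s.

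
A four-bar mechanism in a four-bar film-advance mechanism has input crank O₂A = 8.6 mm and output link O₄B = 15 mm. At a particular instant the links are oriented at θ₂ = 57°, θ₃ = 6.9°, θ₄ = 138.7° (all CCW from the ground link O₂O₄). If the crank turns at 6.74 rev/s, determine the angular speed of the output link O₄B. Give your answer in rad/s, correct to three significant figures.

ω₂ = 42.35 rad/s (from 6.74 rev/s).
Differentiating the loop-closure r₂e^{iθ₂}+r₃e^{iθ₃}=r₁+r₄e^{iθ₄} gives r₂ω₂e^{iθ₂}+r₃ω₃e^{iθ₃}=r₄ω₄e^{iθ₄}.
Eliminating the other unknown: ω₄ = r₂ω₂ sin(θ₂−θ₃) / [r₄ sin(θ₄−θ₃)].
Numerator sine = +0.76717; denominator sine = +0.74548.
Result = 0.0086·42.35·(+0.76717) / (0.015·(+0.74548)) = +24.986 rad/s; magnitude 24.986 rad/s.

25.0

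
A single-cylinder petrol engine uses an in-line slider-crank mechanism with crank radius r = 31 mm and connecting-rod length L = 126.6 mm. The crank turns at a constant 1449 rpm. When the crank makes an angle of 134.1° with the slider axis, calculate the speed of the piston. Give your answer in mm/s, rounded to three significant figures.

ω = 2π·1449/60 = 151.7 rad/s
For an in-line slider-crank, x = r cosθ + √(L² − r² sin²θ), so v = −rω sinθ·[1 + r cosθ/√(L² − r² sin²θ)].
With r = 0.031 m, L = 0.1266 m, θ = 134.1°: √(L² − r² sin²θ) = 0.12463 m.
v = −0.031·151.7·0.71813·[1 + 0.031·-0.69591/0.12463] = -2.7933 m/s.
|v| = 2.7933 m/s = 2793.3 mm/s.

2790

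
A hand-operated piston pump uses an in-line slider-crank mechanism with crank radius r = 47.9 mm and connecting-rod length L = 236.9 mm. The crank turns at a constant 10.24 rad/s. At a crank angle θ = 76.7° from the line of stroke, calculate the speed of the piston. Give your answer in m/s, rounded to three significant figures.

0.500

ω = 10.24 rad/s
For an in-line slider-crank, x = r cosθ + √(L² − r² sin²θ), so v = −rω sinθ·[1 + r cosθ/√(L² − r² sin²θ)].
With r = 0.0479 m, L = 0.2369 m, θ = 76.7°: √(L² − r² sin²θ) = 0.23227 m.
v = −0.0479·10.24·0.97318·[1 + 0.0479·0.23005/0.23227] = -0.49999 m/s.
|v| = 0.49999 m/s.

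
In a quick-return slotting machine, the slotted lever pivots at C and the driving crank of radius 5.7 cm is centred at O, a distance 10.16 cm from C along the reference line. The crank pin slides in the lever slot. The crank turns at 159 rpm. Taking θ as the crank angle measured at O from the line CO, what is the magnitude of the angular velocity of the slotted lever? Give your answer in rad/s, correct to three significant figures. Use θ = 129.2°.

1.10

ω = 16.65 rad/s (from 159 rpm).
Crank pin A relative to C: A = (d + r cosθ, r sinθ); lever angle φ = atan2(r sinθ, d + r cosθ).
Differentiating tanφ: φ̇ = rω(d cosθ + r)/(d² + r² + 2dr cosθ).
d² + r² + 2dr cosθ = |CA|² = 0.00625114 m²;  d cosθ + r = -0.0072142 m.
|ω_lever| = |0.057·16.65·-0.0072142| / 0.00625114 = 1.0953 rad/s.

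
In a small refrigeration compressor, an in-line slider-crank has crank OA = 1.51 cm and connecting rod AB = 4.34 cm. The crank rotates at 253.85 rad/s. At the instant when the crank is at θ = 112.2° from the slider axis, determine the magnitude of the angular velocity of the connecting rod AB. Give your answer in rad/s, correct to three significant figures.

ω = 253.8 rad/s
The rod makes angle φ with the slider axis where L sinφ = r sinθ; differentiating, L cosφ·φ̇ = r ω cosθ.
L cosφ = √(L² − r² sin²θ) = 0.041087 m.
|ω_rod| = r ω |cosθ| / √(L² − r² sin²θ) = 0.0151·253.8·0.37784/0.041087 = 35.25 rad/s.

35.3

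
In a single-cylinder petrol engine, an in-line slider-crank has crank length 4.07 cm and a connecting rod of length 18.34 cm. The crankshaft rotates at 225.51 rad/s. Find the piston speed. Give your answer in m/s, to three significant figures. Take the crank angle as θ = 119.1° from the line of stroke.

ω = 225.5 rad/s
For an in-line slider-crank, x = r cosθ + √(L² − r² sin²θ), so v = −rω sinθ·[1 + r cosθ/√(L² − r² sin²θ)].
With r = 0.0407 m, L = 0.1834 m, θ = 119.1°: √(L² − r² sin²θ) = 0.17992 m.
v = −0.0407·225.5·0.87377·[1 + 0.0407·-0.48634/0.17992] = -7.1374 m/s.
|v| = 7.1374 m/s.

7.14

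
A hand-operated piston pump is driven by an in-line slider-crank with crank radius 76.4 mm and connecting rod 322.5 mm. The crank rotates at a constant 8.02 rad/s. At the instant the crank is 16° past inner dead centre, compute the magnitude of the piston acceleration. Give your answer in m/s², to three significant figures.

ω = 8.02 rad/s
x(θ) = r cosθ + √(L² − r² sin²θ); with ω constant, a = ω²·d²x/dθ².
d²x/dθ² = −r cosθ − r²(cos2θ)/√u − r⁴ sin²2θ/(4u^{3/2}),  u = L² − r² sin²θ = 0.103563 m².
Substituting r = 0.0764 m, L = 0.3225 m, θ = 16°: d²x/dθ² = -0.088894 m.
a = ω²·d²x/dθ² = (8.02)²·(-0.088894) = -5.7177 m/s²;  |a| = 5.7177 m/s².

5.72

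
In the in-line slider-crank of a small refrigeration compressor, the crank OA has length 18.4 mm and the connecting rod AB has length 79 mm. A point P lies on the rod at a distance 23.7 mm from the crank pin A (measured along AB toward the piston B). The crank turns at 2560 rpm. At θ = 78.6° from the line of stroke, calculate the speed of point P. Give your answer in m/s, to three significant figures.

4.95

ω = 268.1 rad/s.  Crank-pin speed |V_A| = rω = 4.9327 m/s, perpendicular to OA.
Rod angle: sinφ = −(r/L) sinθ ⇒ φ = -13.198°; ω_rod = −rω cosθ/√(L²−r²sin²θ) = -12.676 rad/s.
V_P = V_A + ω_rod × AP, with AP = 0.0237 m along the rod.
Components: V_Px = −rω sinθ − a·ω_rod·sinφ = -4.904 m/s;  V_Py = rω cosθ + a·ω_rod·cosφ = +0.68249 m/s.
|V_P| = √(V_Px² + V_Py²) = 4.9513 m/s.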